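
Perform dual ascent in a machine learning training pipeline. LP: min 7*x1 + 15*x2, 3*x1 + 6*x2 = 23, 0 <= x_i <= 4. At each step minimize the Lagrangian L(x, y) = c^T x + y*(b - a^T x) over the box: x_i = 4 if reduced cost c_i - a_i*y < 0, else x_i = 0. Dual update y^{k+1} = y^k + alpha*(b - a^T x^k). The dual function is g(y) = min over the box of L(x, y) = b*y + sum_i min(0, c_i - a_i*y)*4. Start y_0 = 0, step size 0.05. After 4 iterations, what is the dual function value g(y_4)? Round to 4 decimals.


Dual ascent for LP: min 7*x1 + 15*x2, 3*x1 + 6*x2 = 23, 0 <= x_i <= 4
Step 1: y^k = 0.0, reduced costs: (7.0, 15.0)
  x^k = (0.0, 0.0), subgradient = b - a^T x = 23.0
  y^{k+1} = 0.0 + 0.05*23.0 = 1.15
Step 2: y^k = 1.15, reduced costs: (3.55, 8.1)
  x^k = (0.0, 0.0), subgradient = b - a^T x = 23.0
  y^{k+1} = 1.15 + 0.05*23.0 = 2.3
Step 3: y^k = 2.3, reduced costs: (0.1, 1.2)
  x^k = (0.0, 0.0), subgradient = b - a^T x = 23.0
  y^{k+1} = 2.3 + 0.05*23.0 = 3.45
Step 4: y^k = 3.45, reduced costs: (-3.35, -5.7)
  x^k = (4.0, 4.0), subgradient = b - a^T x = -13.0
  y^{k+1} = 3.45 + 0.05*-13.0 = 2.8
Dual objective at y_4 = 2.8: reduced costs (-1.4, -1.8), box minimizer x = (4.0, 4.0)
g(y_4) = b*y + (c1 - a1*y)*x1 + (c2 - a2*y)*x2 = 23*2.8 + (-1.4)*4.0 + (-1.8)*4.0 = 64.4 - 5.6 - 7.2 = 51.6


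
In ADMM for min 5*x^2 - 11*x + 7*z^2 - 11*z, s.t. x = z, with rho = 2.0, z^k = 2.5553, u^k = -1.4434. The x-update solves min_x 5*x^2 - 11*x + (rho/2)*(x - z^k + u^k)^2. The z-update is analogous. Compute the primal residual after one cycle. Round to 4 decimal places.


ADMM iteration with rho = 2.0, z^k = 2.5553, u^k = -1.4434
Step 1: x-update.
Minimize 5*x^2 - 11*x + (2.0/2)*(x - 2.5553 - 1.4434)^2
FOC: (2*5 + 2.0)*x = 11 + 2.0*(2.5553 + 1.4434)
x^{k+1} = 1.5831
Step 2: z-update.
Minimize 7*z^2 - 11*z + (2.0/2)*(1.5831 - z - 1.4434)^2
FOC: (2*7 + 2.0)*z = 11 + 2.0*(1.5831 - 1.4434)
z^{k+1} = 0.705
Step 3: u-update.
u^{k+1} = -1.4434 + 1.5831 - 0.705 = -0.5652
Step 4: Primal residual = |1.5831 - 0.705| = 0.8782


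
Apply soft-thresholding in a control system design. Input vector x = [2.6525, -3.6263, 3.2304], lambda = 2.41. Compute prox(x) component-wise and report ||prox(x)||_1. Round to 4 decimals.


Soft-thresholding with lambda = 2.41:
prox(2.6525) = sign(2.6525)*max(|2.6525| - 2.41, 0) = 0.2425
prox(-3.6263) = sign(-3.6263)*max(|-3.6263| - 2.41, 0) = -1.2163
prox(3.2304) = sign(3.2304)*max(|3.2304| - 2.41, 0) = 0.8204
prox(x) = [0.2425, -1.2163, 0.8204]
||prox(x)||_1 = 0.2425 + 1.2163 + 0.8204 = 2.2792


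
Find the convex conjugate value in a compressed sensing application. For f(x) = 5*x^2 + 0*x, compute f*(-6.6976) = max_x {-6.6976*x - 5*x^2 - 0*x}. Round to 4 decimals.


f*(y) = sup_x {y*x - a*x^2 - b*x} = sup_x {(y-b)*x - a*x^2}
FOC: (y - b) - 2a*x = 0 => x* = (y - b)/(2a)
x* = (-6.6976 - 0)/(2*5) = -0.6698
f*(-6.6976) = (y-b)^2/(4a) = (-6.6976 - 0)^2/(4*5)
= 44.8578/20 = 2.2429


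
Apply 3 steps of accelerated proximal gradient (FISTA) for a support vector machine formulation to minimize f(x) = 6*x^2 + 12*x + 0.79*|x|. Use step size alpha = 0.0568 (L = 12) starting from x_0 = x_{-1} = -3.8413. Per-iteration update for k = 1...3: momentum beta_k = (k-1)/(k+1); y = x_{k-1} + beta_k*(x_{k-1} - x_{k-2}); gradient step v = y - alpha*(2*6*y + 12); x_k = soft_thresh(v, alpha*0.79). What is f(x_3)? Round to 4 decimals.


FISTA on f(x) = 6*x^2 + 12*x + 0.79*|x|
L = 12, alpha = 0.0568
Iteration 1: beta = 0.0, y = -3.8413 + 0.0*(-3.8413 + 3.8413) = -3.8413
  grad(y) = -34.0956, v = y - alpha*grad = -1.9047
  prox(v) = soft_thresh(-1.9047, 0.0449) = -1.8598
Iteration 2: beta = 0.3333, y = -1.8598 + 0.3333*(-1.8598 + 3.8413) = -1.1993
  grad(y) = -2.3916, v = y - alpha*grad = -1.0635
  prox(v) = soft_thresh(-1.0635, 0.0449) = -1.0186
Iteration 3: beta = 0.5, y = -1.0186 + 0.5*(-1.0186 + 1.8598) = -0.598
  grad(y) = 4.8243, v = y - alpha*grad = -0.872
  prox(v) = soft_thresh(-0.872, 0.0449) = -0.8271
f(x_3) = 6*(-0.8271)^2 + 12*(-0.8271) + 0.79*|-0.8271| = -5.1673


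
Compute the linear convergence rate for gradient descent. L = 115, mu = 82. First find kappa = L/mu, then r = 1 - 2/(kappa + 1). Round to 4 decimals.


Step 1: Compute the condition number.
kappa = L/mu = 115/82 = 1.4024
Step 2: Compute the convergence rate.
r = 1 - 2/(kappa + 1) = 1 - 2*mu/(L + mu) = (L - mu)/(L + mu) = 33/197 = 0.1675


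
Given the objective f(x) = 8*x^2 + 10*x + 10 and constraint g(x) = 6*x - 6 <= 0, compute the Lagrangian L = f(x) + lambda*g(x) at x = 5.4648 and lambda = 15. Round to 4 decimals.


Step 1: Evaluate f(x).
f(5.4648) = 8*5.4648^2 + 10*5.4648 + 10 = 303.5603
Step 2: Evaluate g(x).
g(5.4648) = 6*5.4648 - 6 = 26.7888
Step 3: Compute Lagrangian.
L = 303.5603 + 15*26.7888 = 705.3923


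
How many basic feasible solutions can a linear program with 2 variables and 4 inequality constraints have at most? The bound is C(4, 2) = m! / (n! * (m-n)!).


Each vertex corresponds to some choice of n active constraints out of m, so the number of vertices is at most C(m, n) = m! / (n!(m-n)!).
m = 4, n = 2
Numerator: 4 * 3
Denominator: 2! = 2
C(4, 2) = 6


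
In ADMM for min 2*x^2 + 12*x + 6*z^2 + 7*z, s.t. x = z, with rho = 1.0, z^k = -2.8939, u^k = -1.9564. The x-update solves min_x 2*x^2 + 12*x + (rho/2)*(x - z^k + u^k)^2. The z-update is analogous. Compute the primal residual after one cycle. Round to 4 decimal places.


ADMM iteration with rho = 1.0, z^k = -2.8939, u^k = -1.9564
Step 1: x-update.
Minimize 2*x^2 + 12*x + (1.0/2)*(x + 2.8939 - 1.9564)^2
FOC: (2*2 + 1.0)*x = -12 + 1.0*(-2.8939 + 1.9564)
x^{k+1} = -2.5875
Step 2: z-update.
Minimize 6*z^2 + 7*z + (1.0/2)*(-2.5875 - z - 1.9564)^2
FOC: (2*6 + 1.0)*z = -7 + 1.0*(-2.5875 - 1.9564)
z^{k+1} = -0.888
Step 3: u-update.
u^{k+1} = -1.9564 - 2.5875 + 0.888 = -3.6559
Step 4: Primal residual = |-2.5875 + 0.888| = 1.6995


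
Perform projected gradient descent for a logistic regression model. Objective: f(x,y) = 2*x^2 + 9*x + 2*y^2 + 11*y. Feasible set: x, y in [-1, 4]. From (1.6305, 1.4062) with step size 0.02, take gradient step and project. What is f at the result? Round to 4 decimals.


Step 1: Compute gradient at (1.6305, 1.4062).
grad_x = 2*2*1.6305 + 9 = 15.522
grad_y = 2*2*1.4062 + 11 = 16.6248
Step 2: Gradient step.
x_raw = 1.6305 - 0.02*15.522 = 1.3201
y_raw = 1.4062 - 0.02*16.6248 = 1.0737
Step 3: Project onto [-1, 4].
x_proj = clip(1.3201) = 1.3201
y_proj = clip(1.0737) = 1.0737
Step 4: Evaluate f.
f(1.3201, 1.0737) = 29.4821


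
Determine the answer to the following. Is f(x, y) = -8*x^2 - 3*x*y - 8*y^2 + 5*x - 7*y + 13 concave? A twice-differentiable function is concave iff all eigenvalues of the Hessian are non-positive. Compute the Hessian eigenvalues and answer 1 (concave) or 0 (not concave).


The Hessian of f(x,y) = -8*x^2 - 3*x*y - 8*y^2 + 5*x - 7*y + 13 is:
H = [[-16, -3], [-3, -16]]
Trace = -16 - 16 = -32
Determinant = -16*-16 - (-3)^2 = 247
Discriminant = (-32)^2 - 4*247 = 36.0
Eigenvalues: lambda_1 = -19.0, lambda_2 = -13.0
The function is concave.

1


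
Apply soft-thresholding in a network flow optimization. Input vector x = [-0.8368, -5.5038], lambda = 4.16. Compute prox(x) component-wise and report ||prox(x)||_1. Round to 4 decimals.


Soft-thresholding with lambda = 4.16:
prox(-0.8368) = sign(-0.8368)*max(|-0.8368| - 4.16, 0) = 0.0
prox(-5.5038) = sign(-5.5038)*max(|-5.5038| - 4.16, 0) = -1.3438
prox(x) = [0.0, -1.3438]
||prox(x)||_1 = 0.0 + 1.3438 = 1.3438


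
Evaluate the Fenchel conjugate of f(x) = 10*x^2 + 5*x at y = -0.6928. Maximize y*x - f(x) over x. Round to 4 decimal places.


f*(y) = sup_x {y*x - a*x^2 - b*x} = sup_x {(y-b)*x - a*x^2}
FOC: (y - b) - 2a*x = 0 => x* = (y - b)/(2a)
x* = (-0.6928 - 5)/(2*10) = -0.2846
f*(-0.6928) = (y-b)^2/(4a) = (-0.6928 - 5)^2/(4*10)
= 32.408/40 = 0.8102


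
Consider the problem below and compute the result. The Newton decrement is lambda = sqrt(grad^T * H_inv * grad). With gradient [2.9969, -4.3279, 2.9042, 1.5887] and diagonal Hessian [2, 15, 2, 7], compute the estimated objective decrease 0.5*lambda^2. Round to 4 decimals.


Step 1: H is diagonal, so H^(-1) * g = [1.4985, -0.2885, 1.4521, 0.227].
Step 2: g^T H^(-1) g = sum_i g_i^2 / H_ii
  = (2.9969)^2/2 + (-4.3279)^2/15 + (2.9042)^2/2 + (1.5887)^2/7
  = 4.4907 + 1.2487 + 4.2172 + 0.3606 = 10.3172
Step 3: Objective decrease = 0.5 * g^T H^(-1) g = 5.1586


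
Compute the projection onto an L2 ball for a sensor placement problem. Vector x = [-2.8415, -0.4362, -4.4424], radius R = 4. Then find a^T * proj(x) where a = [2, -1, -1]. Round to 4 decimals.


Step 1: Compute ||x|| (intermediates to 6 decimals).
||x|| = sqrt((-2.8415)^2 + (-0.4362)^2 + (-4.4424)^2) = 5.291437
Step 2: Project.
Since ||x|| > R, scale = R/||x|| = 4/5.291437 = 0.755938, proj(x) = scale * x
proj(x) = [-2.147998, -0.32974, -3.358179]
Step 3: Dot product.
a^T * proj(x) = 2*(-2.147998) - 1*(-0.32974) - 1*(-3.358179) = -0.6081


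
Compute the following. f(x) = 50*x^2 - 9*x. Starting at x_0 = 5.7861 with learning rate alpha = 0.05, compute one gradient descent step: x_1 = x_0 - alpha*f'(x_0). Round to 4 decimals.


We compute the gradient at x_0 and apply the update.
f'(x) = 100*x - 9
f'(5.7861) = 100*5.7861 - 9 = 569.61
x_1 = 5.7861 - 0.05*569.61 = -22.6944


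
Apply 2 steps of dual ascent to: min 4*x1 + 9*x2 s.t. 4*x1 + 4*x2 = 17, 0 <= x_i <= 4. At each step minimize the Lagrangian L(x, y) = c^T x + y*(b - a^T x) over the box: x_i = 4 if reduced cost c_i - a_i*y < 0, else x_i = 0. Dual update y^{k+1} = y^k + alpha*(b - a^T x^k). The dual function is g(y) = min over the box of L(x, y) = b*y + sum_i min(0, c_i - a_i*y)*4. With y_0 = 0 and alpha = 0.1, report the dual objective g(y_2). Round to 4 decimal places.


Dual ascent for LP: min 4*x1 + 9*x2, 4*x1 + 4*x2 = 17, 0 <= x_i <= 4
Step 1: y^k = 0.0, reduced costs: (4.0, 9.0)
  x^k = (0.0, 0.0), subgradient = b - a^T x = 17.0
  y^{k+1} = 0.0 + 0.1*17.0 = 1.7
Step 2: y^k = 1.7, reduced costs: (-2.8, 2.2)
  x^k = (4.0, 0.0), subgradient = b - a^T x = 1.0
  y^{k+1} = 1.7 + 0.1*1.0 = 1.8
Dual objective at y_2 = 1.8: reduced costs (-3.2, 1.8), box minimizer x = (4.0, 0.0)
g(y_2) = b*y + (c1 - a1*y)*x1 + (c2 - a2*y)*x2 = 17*1.8 + (-3.2)*4.0 + 1.8*0.0 = 30.6 - 12.8 + 0.0 = 17.8


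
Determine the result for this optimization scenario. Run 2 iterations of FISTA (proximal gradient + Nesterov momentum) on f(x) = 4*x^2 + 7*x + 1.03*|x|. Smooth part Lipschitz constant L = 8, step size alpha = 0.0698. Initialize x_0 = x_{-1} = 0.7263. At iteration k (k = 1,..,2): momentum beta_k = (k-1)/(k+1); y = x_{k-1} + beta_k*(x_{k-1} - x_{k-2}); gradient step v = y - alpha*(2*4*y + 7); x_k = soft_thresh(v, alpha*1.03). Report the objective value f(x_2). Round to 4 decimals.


FISTA on f(x) = 4*x^2 + 7*x + 1.03*|x|
L = 8, alpha = 0.0698
Iteration 1: beta = 0.0, y = 0.7263 + 0.0*(0.7263 - 0.7263) = 0.7263
  grad(y) = 12.8104, v = y - alpha*grad = -0.1679
  prox(v) = soft_thresh(-0.1679, 0.0719) = -0.096
Iteration 2: beta = 0.3333, y = -0.096 + 0.3333*(-0.096 - 0.7263) = -0.3701
  grad(y) = 4.0395, v = y - alpha*grad = -0.652
  prox(v) = soft_thresh(-0.652, 0.0719) = -0.5801
f(x_2) = 4*(-0.5801)^2 + 7*(-0.5801) + 1.03*|-0.5801| = -2.1172


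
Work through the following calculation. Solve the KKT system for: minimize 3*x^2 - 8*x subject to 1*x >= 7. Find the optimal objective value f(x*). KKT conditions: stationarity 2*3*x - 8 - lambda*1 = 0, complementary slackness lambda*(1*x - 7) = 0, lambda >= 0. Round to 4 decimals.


Step 1: Try lambda = 0 (constraint inactive).
x_unc = 8/(2*3) = 1.3333
Check: 1*1.3333 = 1.3333 < 7 -- violated!
Step 2: Constraint must be active: 1*x = 7
x* = 7/1 = 7.0
lambda = (2*3*7.0 - 8)/1 = 34.0
Step 3: Compute optimal value.
f(x*) = 3*7.0^2 - 8*7.0 = 91.0


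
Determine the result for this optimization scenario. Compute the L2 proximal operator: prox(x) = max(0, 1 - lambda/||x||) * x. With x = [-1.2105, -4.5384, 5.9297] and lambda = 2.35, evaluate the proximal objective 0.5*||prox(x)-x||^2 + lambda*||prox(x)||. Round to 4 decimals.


Step 1: Compute ||x||.
||x|| = 7.5646
Step 2: Compute scaling factor.
scale = max(0, 1 - 2.35/7.5646) = 0.6893
Step 3: prox(x) = [-0.8345, -3.1285, 4.0876]
||prox(x)|| = 5.2146
Step 4: Proximal objective.
0.5*||prox-x||^2 = 2.7613
lambda*||prox|| = 12.2543
Total = 15.0156


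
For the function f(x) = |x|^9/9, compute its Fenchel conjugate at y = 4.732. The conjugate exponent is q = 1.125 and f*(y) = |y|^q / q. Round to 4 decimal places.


The conjugate exponent q satisfies 1/p + 1/q = 1.
p = 9, so q = 9/(9 - 1) = 1.125
|y|^q = 4.732^1.125 = 5.7468
f*(4.732) = 5.7468 / 1.125 = 5.1083


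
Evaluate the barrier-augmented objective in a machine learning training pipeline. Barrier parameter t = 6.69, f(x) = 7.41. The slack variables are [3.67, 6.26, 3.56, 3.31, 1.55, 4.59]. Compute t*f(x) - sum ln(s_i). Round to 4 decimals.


Step 1: Compute log-barrier.
ln values: [1.3002, 1.8342, 1.2698, 1.1969, 0.4383, 1.5239]
phi = -(1.3002 + 1.8342 + 1.2698 + 1.1969 + 0.4383 + 1.5239) = -7.5632
Step 2: Compute augmented objective.
t*f(x) = 6.69*7.41 = 49.5729
Total = 49.5729 - 7.5632 = 42.0097


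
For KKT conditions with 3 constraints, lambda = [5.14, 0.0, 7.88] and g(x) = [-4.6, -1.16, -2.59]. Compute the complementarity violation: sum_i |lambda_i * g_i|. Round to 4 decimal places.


KKT complementary slackness check:
lambda_1 * g_1 = 5.14 * -4.6 = -23.644
lambda_2 * g_2 = 0.0 * -1.16 = -0.0
lambda_3 * g_3 = 7.88 * -2.59 = -20.4092
Total violation = 23.644 + 0.0 + 20.4092 = 44.0532


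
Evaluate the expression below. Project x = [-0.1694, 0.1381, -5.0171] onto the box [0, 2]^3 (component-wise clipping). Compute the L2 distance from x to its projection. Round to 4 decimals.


Project each component onto [0, 2].
clip(-0.1694) = 0.0, clip(0.1381) = 0.1381, clip(-5.0171) = 0.0
Projection = [0.0, 0.1381, 0.0]
Squared diffs: [0.0287, 0.0, 25.1713]
Distance = sqrt(25.2) = 5.02


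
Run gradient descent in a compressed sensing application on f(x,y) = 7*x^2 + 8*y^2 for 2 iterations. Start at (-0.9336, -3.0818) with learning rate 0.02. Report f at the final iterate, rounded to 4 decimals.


Gradient descent on f(x,y) = 7*x^2 + 8*y^2.
Starting point: (-0.9336, -3.0818), alpha = 0.02
Step 1: grad_x = 2*7*-0.9336 = -13.0704, grad_y = 2*8*-3.0818 = -49.3088
  x_1 = -0.9336 - 0.02*-13.0704 = -0.6722
  y_1 = -3.0818 - 0.02*-49.3088 = -2.0956
Step 2: grad_x = 2*7*-0.6722 = -9.4107, grad_y = 2*8*-2.0956 = -33.53
  x_2 = -0.6722 - 0.02*-9.4107 = -0.484
  y_2 = -2.0956 - 0.02*-33.53 = -1.425
f(-0.484, -1.425) = 7*(-0.484)^2 + 8*(-1.425)^2 = 17.8852


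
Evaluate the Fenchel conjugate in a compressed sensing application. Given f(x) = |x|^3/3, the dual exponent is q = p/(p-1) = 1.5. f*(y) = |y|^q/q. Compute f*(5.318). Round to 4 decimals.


The conjugate exponent q satisfies 1/p + 1/q = 1.
p = 3, so q = 3/(3 - 1) = 1.5
|y|^q = 5.318^1.5 = 12.2637
f*(5.318) = 12.2637 / 1.5 = 8.1758


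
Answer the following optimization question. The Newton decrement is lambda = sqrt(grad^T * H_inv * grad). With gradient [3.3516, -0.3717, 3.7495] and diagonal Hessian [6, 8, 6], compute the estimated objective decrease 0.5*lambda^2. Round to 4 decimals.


Step 1: H is diagonal, so H^(-1) * g = [0.5586, -0.0465, 0.6249].
Step 2: g^T H^(-1) g = sum_i g_i^2 / H_ii
  = (3.3516)^2/6 + (-0.3717)^2/8 + (3.7495)^2/6
  = 1.8722 + 0.0173 + 2.3431 = 4.2326
Step 3: Objective decrease = 0.5 * g^T H^(-1) g = 2.1163


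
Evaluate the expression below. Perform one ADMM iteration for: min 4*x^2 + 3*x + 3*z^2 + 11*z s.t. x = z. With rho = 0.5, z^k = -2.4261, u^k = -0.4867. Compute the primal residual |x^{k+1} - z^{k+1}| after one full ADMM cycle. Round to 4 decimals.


ADMM iteration with rho = 0.5, z^k = -2.4261, u^k = -0.4867
Step 1: x-update.
Minimize 4*x^2 + 3*x + (0.5/2)*(x + 2.4261 - 0.4867)^2
FOC: (2*4 + 0.5)*x = -3 + 0.5*(-2.4261 + 0.4867)
x^{k+1} = -0.467
Step 2: z-update.
Minimize 3*z^2 + 11*z + (0.5/2)*(-0.467 - z - 0.4867)^2
FOC: (2*3 + 0.5)*z = -11 + 0.5*(-0.467 - 0.4867)
z^{k+1} = -1.7657
Step 3: u-update.
u^{k+1} = -0.4867 - 0.467 + 1.7657 = 0.8119
Step 4: Primal residual = |-0.467 + 1.7657| = 1.2986


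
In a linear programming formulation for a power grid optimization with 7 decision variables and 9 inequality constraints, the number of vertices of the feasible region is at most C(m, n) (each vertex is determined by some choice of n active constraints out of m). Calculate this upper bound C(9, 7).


Each vertex corresponds to some choice of n active constraints out of m, so the number of vertices is at most C(m, n) = m! / (n!(m-n)!).
m = 9, n = 7
Numerator: 9 * 8 * 7 * 6 * 5 * 4 * 3
Denominator: 7! = 5040
C(9, 7) = 36


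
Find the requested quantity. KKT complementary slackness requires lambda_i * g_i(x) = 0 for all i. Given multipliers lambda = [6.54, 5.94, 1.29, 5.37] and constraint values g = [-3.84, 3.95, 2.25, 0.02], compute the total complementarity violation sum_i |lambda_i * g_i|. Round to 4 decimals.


KKT complementary slackness check:
lambda_1 * g_1 = 6.54 * -3.84 = -25.1136
lambda_2 * g_2 = 5.94 * 3.95 = 23.463
lambda_3 * g_3 = 1.29 * 2.25 = 2.9025
lambda_4 * g_4 = 5.37 * 0.02 = 0.1074
Total violation = 25.1136 + 23.463 + 2.9025 + 0.1074 = 51.5865


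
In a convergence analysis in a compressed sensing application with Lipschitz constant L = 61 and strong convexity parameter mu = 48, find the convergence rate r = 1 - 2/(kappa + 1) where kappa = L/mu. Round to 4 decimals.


Step 1: Compute the condition number.
kappa = L/mu = 61/48 = 1.2708
Step 2: Compute the convergence rate.
r = 1 - 2/(kappa + 1) = 1 - 2*mu/(L + mu) = (L - mu)/(L + mu) = 13/109 = 0.1193


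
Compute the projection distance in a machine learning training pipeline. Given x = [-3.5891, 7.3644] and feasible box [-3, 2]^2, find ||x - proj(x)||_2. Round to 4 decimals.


Project each component onto [-3, 2].
clip(-3.5891) = -3.0, clip(7.3644) = 2.0
Projection = [-3.0, 2.0]
Squared diffs: [0.347, 28.7768]
Distance = sqrt(29.1238) = 5.3966


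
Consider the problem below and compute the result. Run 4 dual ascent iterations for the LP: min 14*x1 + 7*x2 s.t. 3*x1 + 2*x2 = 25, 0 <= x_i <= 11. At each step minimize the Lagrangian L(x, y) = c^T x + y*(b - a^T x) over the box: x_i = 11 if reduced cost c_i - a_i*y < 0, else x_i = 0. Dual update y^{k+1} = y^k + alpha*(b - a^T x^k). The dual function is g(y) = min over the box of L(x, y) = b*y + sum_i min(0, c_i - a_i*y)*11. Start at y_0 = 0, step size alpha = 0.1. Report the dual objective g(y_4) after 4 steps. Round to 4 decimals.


Dual ascent for LP: min 14*x1 + 7*x2, 3*x1 + 2*x2 = 25, 0 <= x_i <= 11
Step 1: y^k = 0.0, reduced costs: (14.0, 7.0)
  x^k = (0.0, 0.0), subgradient = b - a^T x = 25.0
  y^{k+1} = 0.0 + 0.1*25.0 = 2.5
Step 2: y^k = 2.5, reduced costs: (6.5, 2.0)
  x^k = (0.0, 0.0), subgradient = b - a^T x = 25.0
  y^{k+1} = 2.5 + 0.1*25.0 = 5.0
Step 3: y^k = 5.0, reduced costs: (-1.0, -3.0)
  x^k = (11.0, 11.0), subgradient = b - a^T x = -30.0
  y^{k+1} = 5.0 + 0.1*-30.0 = 2.0
Step 4: y^k = 2.0, reduced costs: (8.0, 3.0)
  x^k = (0.0, 0.0), subgradient = b - a^T x = 25.0
  y^{k+1} = 2.0 + 0.1*25.0 = 4.5
Dual objective at y_4 = 4.5: reduced costs (0.5, -2.0), box minimizer x = (0.0, 11.0)
g(y_4) = b*y + (c1 - a1*y)*x1 + (c2 - a2*y)*x2 = 25*4.5 + 0.5*0.0 + (-2.0)*11.0 = 112.5 + 0.0 - 22.0 = 90.5


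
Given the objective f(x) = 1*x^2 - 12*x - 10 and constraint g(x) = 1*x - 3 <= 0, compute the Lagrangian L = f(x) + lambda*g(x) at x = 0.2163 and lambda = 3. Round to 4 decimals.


Step 1: Evaluate f(x).
f(0.2163) = 1*0.2163^2 - 12*0.2163 - 10 = -12.5488
Step 2: Evaluate g(x).
g(0.2163) = 1*0.2163 - 3 = -2.7837
Step 3: Compute Lagrangian.
L = -12.5488 + 3*-2.7837 = -20.8999


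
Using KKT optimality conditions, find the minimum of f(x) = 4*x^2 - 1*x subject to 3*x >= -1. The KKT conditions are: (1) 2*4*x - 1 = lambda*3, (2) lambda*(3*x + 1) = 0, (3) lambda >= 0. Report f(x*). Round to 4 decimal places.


Step 1: Try lambda = 0 (constraint inactive).
Stationarity: 2*4*x - 1 = 0
x* = 1/(2*4) = 0.125
Check constraint: 3*0.125 = 0.375 >= -1 -- satisfied.
Step 2: Compute optimal value.
f(x*) = 4*0.125^2 - 1*0.125 = -0.0625


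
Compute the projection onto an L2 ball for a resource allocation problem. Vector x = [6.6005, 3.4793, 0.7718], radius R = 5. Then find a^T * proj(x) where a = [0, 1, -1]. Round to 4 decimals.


Step 1: Compute ||x|| (intermediates to 6 decimals).
||x|| = sqrt(6.6005^2 + 3.4793^2 + 0.7718^2) = 7.501187
Step 2: Project.
Since ||x|| > R, scale = R/||x|| = 5/7.501187 = 0.666561, proj(x) = scale * x
proj(x) = [4.399636, 2.319166, 0.514452]
Step 3: Dot product.
a^T * proj(x) = 0*4.399636 + 1*2.319166 - 1*0.514452 = 1.8047


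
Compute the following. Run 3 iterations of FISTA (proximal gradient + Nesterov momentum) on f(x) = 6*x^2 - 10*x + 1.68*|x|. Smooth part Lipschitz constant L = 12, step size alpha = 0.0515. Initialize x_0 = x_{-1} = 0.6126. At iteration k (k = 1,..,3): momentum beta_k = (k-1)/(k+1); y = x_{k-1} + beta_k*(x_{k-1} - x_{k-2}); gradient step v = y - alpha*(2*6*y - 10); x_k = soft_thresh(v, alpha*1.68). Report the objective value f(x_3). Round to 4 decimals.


FISTA on f(x) = 6*x^2 - 10*x + 1.68*|x|
L = 12, alpha = 0.0515
Iteration 1: beta = 0.0, y = 0.6126 + 0.0*(0.6126 - 0.6126) = 0.6126
  grad(y) = -2.6488, v = y - alpha*grad = 0.749
  prox(v) = soft_thresh(0.749, 0.0865) = 0.6625
Iteration 2: beta = 0.3333, y = 0.6625 + 0.3333*(0.6625 - 0.6126) = 0.6791
  grad(y) = -1.8505, v = y - alpha*grad = 0.7744
  prox(v) = soft_thresh(0.7744, 0.0865) = 0.6879
Iteration 3: beta = 0.5, y = 0.6879 + 0.5*(0.6879 - 0.6625) = 0.7006
  grad(y) = -1.5927, v = y - alpha*grad = 0.7826
  prox(v) = soft_thresh(0.7826, 0.0865) = 0.6961
f(x_3) = 6*0.6961^2 - 10*0.6961 + 1.68*|0.6961| = -2.8842


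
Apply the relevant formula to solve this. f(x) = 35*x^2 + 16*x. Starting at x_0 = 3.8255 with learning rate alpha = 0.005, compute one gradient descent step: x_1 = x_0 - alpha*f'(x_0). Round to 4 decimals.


We compute the gradient at x_0 and apply the update.
f'(x) = 70*x + 16
f'(3.8255) = 70*3.8255 + 16 = 283.785
x_1 = 3.8255 - 0.005*283.785 = 2.4066


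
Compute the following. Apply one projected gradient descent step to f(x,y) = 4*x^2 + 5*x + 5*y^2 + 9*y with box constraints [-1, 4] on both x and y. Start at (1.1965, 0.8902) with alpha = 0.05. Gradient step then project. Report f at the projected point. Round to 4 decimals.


Step 1: Compute gradient at (1.1965, 0.8902).
grad_x = 2*4*1.1965 + 5 = 14.572
grad_y = 2*5*0.8902 + 9 = 17.902
Step 2: Gradient step.
x_raw = 1.1965 - 0.05*14.572 = 0.4679
y_raw = 0.8902 - 0.05*17.902 = -0.0049
Step 3: Project onto [-1, 4].
x_proj = clip(0.4679) = 0.4679
y_proj = clip(-0.0049) = -0.0049
Step 4: Evaluate f.
f(0.4679, -0.0049) = 3.1712


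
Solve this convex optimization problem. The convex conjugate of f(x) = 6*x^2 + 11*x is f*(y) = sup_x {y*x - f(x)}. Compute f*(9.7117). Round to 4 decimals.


f*(y) = sup_x {y*x - a*x^2 - b*x} = sup_x {(y-b)*x - a*x^2}
FOC: (y - b) - 2a*x = 0 => x* = (y - b)/(2a)
x* = (9.7117 - 11)/(2*6) = -0.1074
f*(9.7117) = (y-b)^2/(4a) = (9.7117 - 11)^2/(4*6)
= 1.6597/24 = 0.0692


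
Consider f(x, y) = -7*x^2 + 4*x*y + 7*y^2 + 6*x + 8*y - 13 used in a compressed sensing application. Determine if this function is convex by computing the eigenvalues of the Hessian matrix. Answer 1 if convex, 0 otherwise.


The Hessian of f(x,y) = -7*x^2 + 4*x*y + 7*y^2 + 6*x + 8*y - 13 is:
H = [[-14, 4], [4, 14]]
Trace = -14 + 14 = 0
Determinant = -14*14 - (4)^2 = -212
Discriminant = (0)^2 - 4*-212 = 848.0
Eigenvalues: lambda_1 = -14.5602, lambda_2 = 14.5602
The function is not convex.

0


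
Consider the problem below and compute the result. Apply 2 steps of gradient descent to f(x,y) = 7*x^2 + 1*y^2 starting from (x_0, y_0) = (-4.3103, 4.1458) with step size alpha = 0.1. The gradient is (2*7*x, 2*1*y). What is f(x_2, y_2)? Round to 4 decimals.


Gradient descent on f(x,y) = 7*x^2 + 1*y^2.
Starting point: (-4.3103, 4.1458), alpha = 0.1
Step 1: grad_x = 2*7*-4.3103 = -60.3442, grad_y = 2*1*4.1458 = 8.2916
  x_1 = -4.3103 - 0.1*-60.3442 = 1.7241
  y_1 = 4.1458 - 0.1*8.2916 = 3.3166
Step 2: grad_x = 2*7*1.7241 = 24.1377, grad_y = 2*1*3.3166 = 6.6333
  x_2 = 1.7241 - 0.1*24.1377 = -0.6896
  y_2 = 3.3166 - 0.1*6.6333 = 2.6533
f(-0.6896, 2.6533) = 7*(-0.6896)^2 + 1*2.6533^2 = 10.3694


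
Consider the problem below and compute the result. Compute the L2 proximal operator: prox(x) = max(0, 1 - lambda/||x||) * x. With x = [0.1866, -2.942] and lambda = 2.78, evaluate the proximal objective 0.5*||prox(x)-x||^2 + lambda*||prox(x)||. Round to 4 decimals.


Step 1: Compute ||x||.
||x|| = 2.9479
Step 2: Compute scaling factor.
scale = max(0, 1 - 2.78/2.9479) = 0.057
Step 3: prox(x) = [0.0106, -0.1676]
||prox(x)|| = 0.1679
Step 4: Proximal objective.
0.5*||prox-x||^2 = 3.8642
lambda*||prox|| = 0.4668
Total = 4.331


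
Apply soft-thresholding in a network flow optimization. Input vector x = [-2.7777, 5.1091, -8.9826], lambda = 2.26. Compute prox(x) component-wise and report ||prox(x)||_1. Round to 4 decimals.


Soft-thresholding with lambda = 2.26:
prox(-2.7777) = sign(-2.7777)*max(|-2.7777| - 2.26, 0) = -0.5177
prox(5.1091) = sign(5.1091)*max(|5.1091| - 2.26, 0) = 2.8491
prox(-8.9826) = sign(-8.9826)*max(|-8.9826| - 2.26, 0) = -6.7226
prox(x) = [-0.5177, 2.8491, -6.7226]
||prox(x)||_1 = 0.5177 + 2.8491 + 6.7226 = 10.0894


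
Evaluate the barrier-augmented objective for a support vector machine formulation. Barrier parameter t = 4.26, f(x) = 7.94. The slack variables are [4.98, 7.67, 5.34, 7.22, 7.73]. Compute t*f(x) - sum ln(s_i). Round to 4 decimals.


Step 1: Compute log-barrier.
ln values: [1.6054, 2.0373, 1.6752, 1.9769, 2.0451]
phi = -(1.6054 + 2.0373 + 1.6752 + 1.9769 + 2.0451) = -9.3399
Step 2: Compute augmented objective.
t*f(x) = 4.26*7.94 = 33.8244
Total = 33.8244 - 9.3399 = 24.4845


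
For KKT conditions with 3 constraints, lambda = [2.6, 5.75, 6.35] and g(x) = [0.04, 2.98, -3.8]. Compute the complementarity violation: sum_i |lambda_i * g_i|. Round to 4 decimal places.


KKT complementary slackness check:
lambda_1 * g_1 = 2.6 * 0.04 = 0.104
lambda_2 * g_2 = 5.75 * 2.98 = 17.135
lambda_3 * g_3 = 6.35 * -3.8 = -24.13
Total violation = 0.104 + 17.135 + 24.13 = 41.369


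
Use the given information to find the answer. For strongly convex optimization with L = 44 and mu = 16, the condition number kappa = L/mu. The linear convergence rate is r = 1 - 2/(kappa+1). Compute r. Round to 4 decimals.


Step 1: Compute the condition number.
kappa = L/mu = 44/16 = 2.75
Step 2: Compute the convergence rate.
r = 1 - 2/(kappa + 1) = 1 - 2*mu/(L + mu) = (L - mu)/(L + mu) = 28/60 = 0.4667


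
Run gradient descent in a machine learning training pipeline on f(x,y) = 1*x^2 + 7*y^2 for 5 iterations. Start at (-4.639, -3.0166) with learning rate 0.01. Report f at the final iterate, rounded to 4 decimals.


Gradient descent on f(x,y) = 1*x^2 + 7*y^2.
Starting point: (-4.639, -3.0166), alpha = 0.01
Step 1: grad_x = 2*1*-4.639 = -9.278, grad_y = 2*7*-3.0166 = -42.2324
  x_1 = -4.639 - 0.01*-9.278 = -4.5462
  y_1 = -3.0166 - 0.01*-42.2324 = -2.5943
Step 2: grad_x = 2*1*-4.5462 = -9.0924, grad_y = 2*7*-2.5943 = -36.3199
  x_2 = -4.5462 - 0.01*-9.0924 = -4.4553
  y_2 = -2.5943 - 0.01*-36.3199 = -2.2311
Step 3: grad_x = 2*1*-4.4553 = -8.9106, grad_y = 2*7*-2.2311 = -31.2351
  x_3 = -4.4553 - 0.01*-8.9106 = -4.3662
  y_3 = -2.2311 - 0.01*-31.2351 = -1.9187
Step 4: grad_x = 2*1*-4.3662 = -8.7324, grad_y = 2*7*-1.9187 = -26.8622
  x_4 = -4.3662 - 0.01*-8.7324 = -4.2789
  y_4 = -1.9187 - 0.01*-26.8622 = -1.6501
Step 5: grad_x = 2*1*-4.2789 = -8.5577, grad_y = 2*7*-1.6501 = -23.1015
  x_5 = -4.2789 - 0.01*-8.5577 = -4.1933
  y_5 = -1.6501 - 0.01*-23.1015 = -1.4191
f(-4.1933, -1.4191) = 1*(-4.1933)^2 + 7*(-1.4191)^2 = 31.6804


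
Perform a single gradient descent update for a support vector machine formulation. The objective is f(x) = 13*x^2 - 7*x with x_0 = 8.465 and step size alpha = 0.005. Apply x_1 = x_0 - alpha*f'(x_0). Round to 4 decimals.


We compute the gradient at x_0 and apply the update.
f'(x) = 26*x - 7
f'(8.465) = 26*8.465 - 7 = 213.09
x_1 = 8.465 - 0.005*213.09 = 7.3996


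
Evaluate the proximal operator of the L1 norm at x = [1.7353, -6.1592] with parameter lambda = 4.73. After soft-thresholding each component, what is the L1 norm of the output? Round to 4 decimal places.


Soft-thresholding with lambda = 4.73:
prox(1.7353) = sign(1.7353)*max(|1.7353| - 4.73, 0) = 0.0
prox(-6.1592) = sign(-6.1592)*max(|-6.1592| - 4.73, 0) = -1.4292
prox(x) = [0.0, -1.4292]
||prox(x)||_1 = 0.0 + 1.4292 = 1.4292


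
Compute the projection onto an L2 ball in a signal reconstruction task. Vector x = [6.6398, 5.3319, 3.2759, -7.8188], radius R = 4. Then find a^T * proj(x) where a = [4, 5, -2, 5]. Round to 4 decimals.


Step 1: Compute ||x|| (intermediates to 6 decimals).
||x|| = sqrt(6.6398^2 + 5.3319^2 + 3.2759^2 + (-7.8188)^2) = 12.015875
Step 2: Project.
Since ||x|| > R, scale = R/||x|| = 4/12.015875 = 0.332893, proj(x) = scale * x
proj(x) = [2.210343, 1.774952, 1.090524, -2.602824]
Step 3: Dot product.
a^T * proj(x) = 4*2.210343 + 5*1.774952 - 2*1.090524 + 5*(-2.602824) = 2.521


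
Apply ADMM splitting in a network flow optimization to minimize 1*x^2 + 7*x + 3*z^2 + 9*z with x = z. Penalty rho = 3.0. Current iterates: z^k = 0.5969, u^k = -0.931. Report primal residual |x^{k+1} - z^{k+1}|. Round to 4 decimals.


ADMM iteration with rho = 3.0, z^k = 0.5969, u^k = -0.931
Step 1: x-update.
Minimize 1*x^2 + 7*x + (3.0/2)*(x - 0.5969 - 0.931)^2
FOC: (2*1 + 3.0)*x = -7 + 3.0*(0.5969 + 0.931)
x^{k+1} = -0.4833
Step 2: z-update.
Minimize 3*z^2 + 9*z + (3.0/2)*(-0.4833 - z - 0.931)^2
FOC: (2*3 + 3.0)*z = -9 + 3.0*(-0.4833 - 0.931)
z^{k+1} = -1.4714
Step 3: u-update.
u^{k+1} = -0.931 - 0.4833 + 1.4714 = 0.0572
Step 4: Primal residual = |-0.4833 + 1.4714| = 0.9882


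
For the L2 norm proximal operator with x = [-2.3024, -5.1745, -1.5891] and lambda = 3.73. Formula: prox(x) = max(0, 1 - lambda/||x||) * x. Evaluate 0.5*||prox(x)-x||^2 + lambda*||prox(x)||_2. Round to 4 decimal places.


Step 1: Compute ||x||.
||x|| = 5.8823
Step 2: Compute scaling factor.
scale = max(0, 1 - 3.73/5.8823) = 0.3659
Step 3: prox(x) = [-0.8424, -1.8933, -0.5814]
||prox(x)|| = 2.1523
Step 4: Proximal objective.
0.5*||prox-x||^2 = 6.9565
lambda*||prox|| = 8.0281
Total = 14.9846


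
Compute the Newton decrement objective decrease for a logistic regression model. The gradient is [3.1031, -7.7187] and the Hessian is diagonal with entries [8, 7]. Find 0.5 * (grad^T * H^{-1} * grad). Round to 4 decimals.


Step 1: H is diagonal, so H^(-1) * g = [0.3879, -1.1027].
Step 2: g^T H^(-1) g = sum_i g_i^2 / H_ii
  = (3.1031)^2/8 + (-7.7187)^2/7
  = 1.2037 + 8.5112 = 9.7148
Step 3: Objective decrease = 0.5 * g^T H^(-1) g = 4.8574


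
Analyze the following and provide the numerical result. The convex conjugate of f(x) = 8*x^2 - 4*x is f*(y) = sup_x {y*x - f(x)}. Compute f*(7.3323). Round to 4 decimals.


f*(y) = sup_x {y*x - a*x^2 - b*x} = sup_x {(y-b)*x - a*x^2}
FOC: (y - b) - 2a*x = 0 => x* = (y - b)/(2a)
x* = (7.3323 + 4)/(2*8) = 0.7083
f*(7.3323) = (y-b)^2/(4a) = (7.3323 + 4)^2/(4*8)
= 128.421/32 = 4.0132


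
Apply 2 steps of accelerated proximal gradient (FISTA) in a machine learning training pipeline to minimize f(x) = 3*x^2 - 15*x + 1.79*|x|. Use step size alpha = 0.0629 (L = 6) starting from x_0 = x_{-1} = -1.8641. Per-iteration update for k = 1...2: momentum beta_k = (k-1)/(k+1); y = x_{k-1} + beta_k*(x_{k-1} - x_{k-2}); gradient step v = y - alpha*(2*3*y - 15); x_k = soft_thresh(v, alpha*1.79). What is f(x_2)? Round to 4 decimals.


FISTA on f(x) = 3*x^2 - 15*x + 1.79*|x|
L = 6, alpha = 0.0629
Iteration 1: beta = 0.0, y = -1.8641 + 0.0*(-1.8641 + 1.8641) = -1.8641
  grad(y) = -26.1846, v = y - alpha*grad = -0.2171
  prox(v) = soft_thresh(-0.2171, 0.1126) = -0.1045
Iteration 2: beta = 0.3333, y = -0.1045 + 0.3333*(-0.1045 + 1.8641) = 0.482
  grad(y) = -12.1078, v = y - alpha*grad = 1.2436
  prox(v) = soft_thresh(1.2436, 0.1126) = 1.131
f(x_2) = 3*1.131^2 - 15*1.131 + 1.79*|1.131| = -11.1032


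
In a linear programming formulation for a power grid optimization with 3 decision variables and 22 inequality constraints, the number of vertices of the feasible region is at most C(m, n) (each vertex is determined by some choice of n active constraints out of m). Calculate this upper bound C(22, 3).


Each vertex corresponds to some choice of n active constraints out of m, so the number of vertices is at most C(m, n) = m! / (n!(m-n)!).
m = 22, n = 3
Numerator: 22 * 21 * 20
Denominator: 3! = 6
C(22, 3) = 1540


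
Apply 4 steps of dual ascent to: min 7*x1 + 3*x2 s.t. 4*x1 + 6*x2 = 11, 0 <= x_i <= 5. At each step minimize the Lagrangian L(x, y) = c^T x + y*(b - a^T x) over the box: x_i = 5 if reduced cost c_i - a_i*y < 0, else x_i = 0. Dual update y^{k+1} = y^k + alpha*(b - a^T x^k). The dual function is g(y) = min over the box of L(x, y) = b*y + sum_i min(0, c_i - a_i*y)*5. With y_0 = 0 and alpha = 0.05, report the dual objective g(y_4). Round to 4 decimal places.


Dual ascent for LP: min 7*x1 + 3*x2, 4*x1 + 6*x2 = 11, 0 <= x_i <= 5
Step 1: y^k = 0.0, reduced costs: (7.0, 3.0)
  x^k = (0.0, 0.0), subgradient = b - a^T x = 11.0
  y^{k+1} = 0.0 + 0.05*11.0 = 0.55
Step 2: y^k = 0.55, reduced costs: (4.8, -0.3)
  x^k = (0.0, 5.0), subgradient = b - a^T x = -19.0
  y^{k+1} = 0.55 + 0.05*-19.0 = -0.4
Step 3: y^k = -0.4, reduced costs: (8.6, 5.4)
  x^k = (0.0, 0.0), subgradient = b - a^T x = 11.0
  y^{k+1} = -0.4 + 0.05*11.0 = 0.15
Step 4: y^k = 0.15, reduced costs: (6.4, 2.1)
  x^k = (0.0, 0.0), subgradient = b - a^T x = 11.0
  y^{k+1} = 0.15 + 0.05*11.0 = 0.7
Dual objective at y_4 = 0.7: reduced costs (4.2, -1.2), box minimizer x = (0.0, 5.0)
g(y_4) = b*y + (c1 - a1*y)*x1 + (c2 - a2*y)*x2 = 11*0.7 + 4.2*0.0 + (-1.2)*5.0 = 7.7 + 0.0 - 6.0 = 1.7


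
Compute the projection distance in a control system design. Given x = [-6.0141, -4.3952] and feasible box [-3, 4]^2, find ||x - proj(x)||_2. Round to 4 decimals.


Project each component onto [-3, 4].
clip(-6.0141) = -3.0, clip(-4.3952) = -3.0
Projection = [-3.0, -3.0]
Squared diffs: [9.0848, 1.9466]
Distance = sqrt(11.0314) = 3.3214


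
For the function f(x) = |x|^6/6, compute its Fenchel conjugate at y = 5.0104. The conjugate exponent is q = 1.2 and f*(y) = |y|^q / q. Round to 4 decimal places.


The conjugate exponent q satisfies 1/p + 1/q = 1.
p = 6, so q = 6/(6 - 1) = 1.2
|y|^q = 5.0104^1.2 = 6.9159
f*(5.0104) = 6.9159 / 1.2 = 5.7632


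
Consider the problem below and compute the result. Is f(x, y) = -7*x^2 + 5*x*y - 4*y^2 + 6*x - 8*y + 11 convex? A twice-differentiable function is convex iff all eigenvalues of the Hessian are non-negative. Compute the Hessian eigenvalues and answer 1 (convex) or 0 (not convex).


The Hessian of f(x,y) = -7*x^2 + 5*x*y - 4*y^2 + 6*x - 8*y + 11 is:
H = [[-14, 5], [5, -8]]
Trace = -14 - 8 = -22
Determinant = -14*-8 - (5)^2 = 87
Discriminant = (-22)^2 - 4*87 = 136.0
Eigenvalues: lambda_1 = -16.831, lambda_2 = -5.169
The function is not convex.

0


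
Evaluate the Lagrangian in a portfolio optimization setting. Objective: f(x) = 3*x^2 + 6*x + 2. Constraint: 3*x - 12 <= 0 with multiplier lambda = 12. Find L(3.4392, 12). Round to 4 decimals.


Step 1: Evaluate f(x).
f(3.4392) = 3*3.4392^2 + 6*3.4392 + 2 = 58.1195
Step 2: Evaluate g(x).
g(3.4392) = 3*3.4392 - 12 = -1.6824
Step 3: Compute Lagrangian.
L = 58.1195 + 12*-1.6824 = 37.9307


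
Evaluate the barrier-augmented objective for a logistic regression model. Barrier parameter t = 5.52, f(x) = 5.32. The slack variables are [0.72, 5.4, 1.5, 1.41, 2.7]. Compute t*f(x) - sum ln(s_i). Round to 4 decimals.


Step 1: Compute log-barrier.
ln values: [-0.3285, 1.6864, 0.4055, 0.3436, 0.9933]
phi = -(-0.3285 + 1.6864 + 0.4055 + 0.3436 + 0.9933) = -3.1002
Step 2: Compute augmented objective.
t*f(x) = 5.52*5.32 = 29.3664
Total = 29.3664 - 3.1002 = 26.2662


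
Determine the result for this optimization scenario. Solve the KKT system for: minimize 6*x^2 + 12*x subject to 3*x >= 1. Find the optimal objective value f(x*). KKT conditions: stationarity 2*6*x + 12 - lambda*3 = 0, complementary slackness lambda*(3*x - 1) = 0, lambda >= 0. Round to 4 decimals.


Step 1: Try lambda = 0 (constraint inactive).
x_unc = -12/(2*6) = -1.0
Check: 3*-1.0 = -3.0 < 1 -- violated!
Step 2: Constraint must be active: 3*x = 1
x* = 1/3 = 0.3333 (rounded; the exact value 1/3 is used below)
lambda = (2*6*(1/3) + 12)/3 = 5.3333
Step 3: Compute optimal value.
f(x*) = 6*(1/3)^2 + 12*(1/3) = 4.6667


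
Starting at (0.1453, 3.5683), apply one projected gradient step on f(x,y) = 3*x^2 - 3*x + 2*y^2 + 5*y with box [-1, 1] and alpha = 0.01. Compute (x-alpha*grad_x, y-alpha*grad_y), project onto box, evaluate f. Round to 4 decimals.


Step 1: Compute gradient at (0.1453, 3.5683).
grad_x = 2*3*0.1453 - 3 = -2.1282
grad_y = 2*2*3.5683 + 5 = 19.2732
Step 2: Gradient step.
x_raw = 0.1453 - 0.01*-2.1282 = 0.1666
y_raw = 3.5683 - 0.01*19.2732 = 3.3756
Step 3: Project onto [-1, 1].
x_proj = clip(0.1666) = 0.1666
y_proj = clip(3.3756) = 1.0
Step 4: Evaluate f.
f(0.1666, 1.0) = 6.5835


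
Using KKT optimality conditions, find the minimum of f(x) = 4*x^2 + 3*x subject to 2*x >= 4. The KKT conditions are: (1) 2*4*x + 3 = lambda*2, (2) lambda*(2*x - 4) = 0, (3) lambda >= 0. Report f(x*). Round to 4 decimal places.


Step 1: Try lambda = 0 (constraint inactive).
x_unc = -3/(2*4) = -0.375
Check: 2*-0.375 = -0.75 < 4 -- violated!
Step 2: Constraint must be active: 2*x = 4
x* = 4/2 = 2.0
lambda = (2*4*2.0 + 3)/2 = 9.5
Step 3: Compute optimal value.
f(x*) = 4*2.0^2 + 3*2.0 = 22.0


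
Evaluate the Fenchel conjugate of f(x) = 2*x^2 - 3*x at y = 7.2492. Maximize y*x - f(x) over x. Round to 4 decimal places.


f*(y) = sup_x {y*x - a*x^2 - b*x} = sup_x {(y-b)*x - a*x^2}
FOC: (y - b) - 2a*x = 0 => x* = (y - b)/(2a)
x* = (7.2492 + 3)/(2*2) = 2.5623
f*(7.2492) = (y-b)^2/(4a) = (7.2492 + 3)^2/(4*2)
= 105.0461/8 = 13.1308


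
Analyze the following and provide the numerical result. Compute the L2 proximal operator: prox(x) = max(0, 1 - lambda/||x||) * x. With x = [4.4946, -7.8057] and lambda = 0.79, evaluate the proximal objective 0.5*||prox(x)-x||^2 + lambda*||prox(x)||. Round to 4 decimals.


Step 1: Compute ||x||.
||x|| = 9.0072
Step 2: Compute scaling factor.
scale = max(0, 1 - 0.79/9.0072) = 0.9123
Step 3: prox(x) = [4.1004, -7.1211]
||prox(x)|| = 8.2172
Step 4: Proximal objective.
0.5*||prox-x||^2 = 0.3121
lambda*||prox|| = 6.4916
Total = 6.8037


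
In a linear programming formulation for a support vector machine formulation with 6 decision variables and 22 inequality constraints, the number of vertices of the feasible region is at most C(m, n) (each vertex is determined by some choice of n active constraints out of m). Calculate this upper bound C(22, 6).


Each vertex corresponds to some choice of n active constraints out of m, so the number of vertices is at most C(m, n) = m! / (n!(m-n)!).
m = 22, n = 6
Numerator: 22 * 21 * 20 * 19 * 18 * 17
Denominator: 6! = 720
C(22, 6) = 74613


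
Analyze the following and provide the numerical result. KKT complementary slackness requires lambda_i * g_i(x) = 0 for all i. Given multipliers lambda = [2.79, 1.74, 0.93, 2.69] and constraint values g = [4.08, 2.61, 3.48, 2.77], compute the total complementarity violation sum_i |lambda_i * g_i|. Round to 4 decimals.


KKT complementary slackness check:
lambda_1 * g_1 = 2.79 * 4.08 = 11.3832
lambda_2 * g_2 = 1.74 * 2.61 = 4.5414
lambda_3 * g_3 = 0.93 * 3.48 = 3.2364
lambda_4 * g_4 = 2.69 * 2.77 = 7.4513
Total violation = 11.3832 + 4.5414 + 3.2364 + 7.4513 = 26.6123


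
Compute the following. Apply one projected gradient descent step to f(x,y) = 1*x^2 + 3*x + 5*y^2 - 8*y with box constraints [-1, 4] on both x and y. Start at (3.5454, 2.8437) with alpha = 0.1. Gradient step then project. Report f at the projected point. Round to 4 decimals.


Step 1: Compute gradient at (3.5454, 2.8437).
grad_x = 2*1*3.5454 + 3 = 10.0908
grad_y = 2*5*2.8437 - 8 = 20.437
Step 2: Gradient step.
x_raw = 3.5454 - 0.1*10.0908 = 2.5363
y_raw = 2.8437 - 0.1*20.437 = 0.8
Step 3: Project onto [-1, 4].
x_proj = clip(2.5363) = 2.5363
y_proj = clip(0.8) = 0.8
Step 4: Evaluate f.
f(2.5363, 0.8) = 10.8419
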